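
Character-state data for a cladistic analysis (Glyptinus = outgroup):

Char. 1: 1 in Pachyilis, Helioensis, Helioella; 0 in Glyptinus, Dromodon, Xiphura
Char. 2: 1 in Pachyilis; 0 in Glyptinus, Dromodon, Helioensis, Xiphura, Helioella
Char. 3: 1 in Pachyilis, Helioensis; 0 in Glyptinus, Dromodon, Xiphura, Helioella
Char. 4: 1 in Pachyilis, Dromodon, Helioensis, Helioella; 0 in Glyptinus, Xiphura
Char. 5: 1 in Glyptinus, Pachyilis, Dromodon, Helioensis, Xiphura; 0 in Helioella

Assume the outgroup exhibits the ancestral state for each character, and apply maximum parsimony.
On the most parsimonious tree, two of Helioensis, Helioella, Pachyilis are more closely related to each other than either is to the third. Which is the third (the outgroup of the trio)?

Character polarity is set by the outgroup: the derived state is whichever differs from the outgroup's state, so for Char. 5 the derived state is '0', and for the remaining characters it is '1'.
Only Helioella, Helioensis, and Pachyilis show the derived state '1' for Char. 1, supporting them as a clade.
Char. 2 (derived state '1') is unique to Pachyilis (autapomorphy; uninformative for grouping).
Char. 3: derived state '1' in Helioensis and Pachyilis only — synapomorphy for {Helioensis, Pachyilis}.
Char. 4 (derived state '1') is shared by Dromodon, Helioella, Helioensis, and Pachyilis — a synapomorphy uniting that clade.
Char. 5 (derived state '0') is unique to Helioella (autapomorphy; uninformative for grouping).
Most parsimonious ingroup topology: ((((Pachyilis,Helioensis),Helioella),Dromodon),Xiphura).
Helioensis and Pachyilis share a more recent common ancestor with each other than either does with Helioella, so Helioella is the least closely related of the three.

Helioella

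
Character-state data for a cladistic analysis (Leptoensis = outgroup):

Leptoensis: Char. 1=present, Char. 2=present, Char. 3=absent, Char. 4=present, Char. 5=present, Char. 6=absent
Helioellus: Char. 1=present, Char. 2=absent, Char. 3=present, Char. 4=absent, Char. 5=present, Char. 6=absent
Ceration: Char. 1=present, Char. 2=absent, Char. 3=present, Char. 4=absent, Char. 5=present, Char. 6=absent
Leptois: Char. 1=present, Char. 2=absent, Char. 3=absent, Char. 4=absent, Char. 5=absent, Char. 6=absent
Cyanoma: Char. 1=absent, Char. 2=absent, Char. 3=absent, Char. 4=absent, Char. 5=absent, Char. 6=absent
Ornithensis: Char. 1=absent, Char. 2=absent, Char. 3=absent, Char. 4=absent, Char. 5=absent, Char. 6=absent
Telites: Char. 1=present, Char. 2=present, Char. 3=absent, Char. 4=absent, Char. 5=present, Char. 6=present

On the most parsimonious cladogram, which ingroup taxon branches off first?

Telites

Character polarity is set by the outgroup: the derived state is whichever differs from the outgroup's state, so for Char. 1, Char. 2, Char. 4, Char. 5 the derived state is 'absent', and for the remaining characters it is 'present'.
Char. 1: derived state 'absent' in Cyanoma and Ornithensis only — synapomorphy for {Cyanoma, Ornithensis}.
Char. 2: derived state 'absent' in Ceration, Cyanoma, Helioellus, Leptois, and Ornithensis only — synapomorphy for {Ceration, Cyanoma, Helioellus, Leptois, Ornithensis}.
Char. 3: derived state 'present' in Ceration and Helioellus only — synapomorphy for {Ceration, Helioellus}.
Char. 4 (derived state 'absent') is shared by all ingroup taxa — unites the whole ingroup.
Only Cyanoma, Leptois, and Ornithensis show the derived state 'absent' for Char. 5, supporting them as a clade.
Char. 6: derived state 'present' in Telites only — an autapomorphy, so it tells us nothing about relationships among taxa.
Most parsimonious ingroup topology: (((Helioellus,Ceration),(Leptois,(Cyanoma,Ornithensis))),Telites).
Telites is sister to the clade containing all other ingroup taxa, so it is the earliest-diverging (most basal) ingroup lineage.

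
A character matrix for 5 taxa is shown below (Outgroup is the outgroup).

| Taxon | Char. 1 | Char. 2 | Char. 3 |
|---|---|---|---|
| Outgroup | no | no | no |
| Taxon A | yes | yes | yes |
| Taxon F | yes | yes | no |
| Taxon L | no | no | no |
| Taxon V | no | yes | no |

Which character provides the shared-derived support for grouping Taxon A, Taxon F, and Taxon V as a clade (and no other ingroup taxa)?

Char. 2

The outgroup has state 'no' for every character, so 'yes' is the derived state throughout.
Char. 1 (derived state 'yes') is shared by Taxon A and Taxon F — a synapomorphy uniting that clade.
Char. 2: derived state 'yes' in Taxon A, Taxon F, and Taxon V only — synapomorphy for {Taxon A, Taxon F, Taxon V}.
Char. 3: derived state 'yes' in Taxon A only — an autapomorphy, so it tells us nothing about relationships among taxa.
Most parsimonious ingroup topology: (((Taxon A,Taxon F),Taxon V),Taxon L).
The clade {Taxon A, Taxon F, Taxon V} is supported by Char. 2: its derived state 'yes' occurs in exactly those taxa and in no other taxon (including the outgroup).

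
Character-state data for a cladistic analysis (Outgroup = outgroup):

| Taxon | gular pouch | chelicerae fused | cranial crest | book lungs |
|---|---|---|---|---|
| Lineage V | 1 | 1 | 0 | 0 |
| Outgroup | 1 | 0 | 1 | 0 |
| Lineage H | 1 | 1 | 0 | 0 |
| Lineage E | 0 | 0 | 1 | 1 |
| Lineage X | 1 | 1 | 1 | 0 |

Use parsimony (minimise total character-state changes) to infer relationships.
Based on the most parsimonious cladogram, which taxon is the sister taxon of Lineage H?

Lineage V

Character polarity is set by the outgroup: the derived state is whichever differs from the outgroup's state, so for gular pouch, cranial crest the derived state is '0', and for the remaining characters it is '1'.
gular pouch (derived state '0') is unique to Lineage E (autapomorphy; uninformative for grouping).
chelicerae fused (derived state '1') is shared by Lineage H, Lineage V, and Lineage X — a synapomorphy uniting that clade.
cranial crest: derived state '0' in Lineage H and Lineage V only — synapomorphy for {Lineage H, Lineage V}.
book lungs (derived state '1') is unique to Lineage E (autapomorphy; uninformative for grouping).
Most parsimonious ingroup topology: ((Lineage X,(Lineage V,Lineage H)),Lineage E).
Lineage H and Lineage V form a cherry on this tree, so they are sister taxa.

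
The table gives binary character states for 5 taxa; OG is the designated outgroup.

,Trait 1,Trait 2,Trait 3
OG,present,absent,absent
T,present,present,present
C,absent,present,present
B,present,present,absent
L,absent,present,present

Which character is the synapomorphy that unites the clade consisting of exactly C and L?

Trait 1

Character polarity is set by the outgroup: the derived state is whichever differs from the outgroup's state, so for Trait 1 the derived state is 'absent', and for the remaining characters it is 'present'.
Only C and L show the derived state 'absent' for Trait 1, supporting them as a clade.
All ingroup taxa share the derived state 'present' for Trait 2; it defines the ingroup but does not resolve relationships within it.
Trait 3 (derived state 'present') is shared by C, L, and T — a synapomorphy uniting that clade.
Most parsimonious ingroup topology: ((T,(C,L)),B).
The clade {C, L} is supported by Trait 1: its derived state 'absent' occurs in exactly those taxa and in no other taxon (including the outgroup).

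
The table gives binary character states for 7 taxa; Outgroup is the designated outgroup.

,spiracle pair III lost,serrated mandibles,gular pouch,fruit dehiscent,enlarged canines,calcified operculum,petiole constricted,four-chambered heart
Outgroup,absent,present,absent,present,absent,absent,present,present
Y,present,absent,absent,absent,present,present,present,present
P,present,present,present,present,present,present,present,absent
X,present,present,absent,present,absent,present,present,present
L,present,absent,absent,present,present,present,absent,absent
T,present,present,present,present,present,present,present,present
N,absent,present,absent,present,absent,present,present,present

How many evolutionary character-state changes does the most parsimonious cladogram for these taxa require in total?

Character polarity is set by the outgroup: the derived state is whichever differs from the outgroup's state, so for serrated mandibles, fruit dehiscent, petiole constricted, four-chambered heart the derived state is 'absent', and for the remaining characters it is 'present'.
Only L, P, T, X, and Y show the derived state 'present' for spiracle pair III lost, supporting them as a clade.
serrated mandibles (derived state 'absent') is shared by L and Y — a synapomorphy uniting that clade.
Only P and T show the derived state 'present' for gular pouch, supporting them as a clade.
fruit dehiscent: derived state 'absent' in Y only — an autapomorphy, so it tells us nothing about relationships among taxa.
Only L, P, T, and Y show the derived state 'present' for enlarged canines, supporting them as a clade.
All ingroup taxa share the derived state 'present' for calcified operculum; it defines the ingroup but does not resolve relationships within it.
petiole constricted: derived state 'absent' in L only — an autapomorphy, so it tells us nothing about relationships among taxa.
four-chambered heart (state 'absent') occurs in L and P but conflicts with the nesting implied by the other characters — most parsimoniously interpreted as homoplasy.
Most parsimonious ingroup topology: ((((Y,L),(P,T)),X),N).
Changes per character on this tree: spiracle pair III lost: 1; serrated mandibles: 1; gular pouch: 1; fruit dehiscent: 1; enlarged canines: 1; calcified operculum: 1; petiole constricted: 1; four-chambered heart: 2.
Total = 9.

9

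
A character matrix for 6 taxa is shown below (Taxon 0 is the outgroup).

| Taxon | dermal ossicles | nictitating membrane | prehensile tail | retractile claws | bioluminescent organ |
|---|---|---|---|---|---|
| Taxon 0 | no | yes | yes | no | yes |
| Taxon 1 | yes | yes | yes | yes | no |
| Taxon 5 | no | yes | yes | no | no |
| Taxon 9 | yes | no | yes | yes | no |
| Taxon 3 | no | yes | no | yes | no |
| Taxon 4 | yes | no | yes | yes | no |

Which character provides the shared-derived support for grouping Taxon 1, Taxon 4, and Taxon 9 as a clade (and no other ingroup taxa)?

Character polarity is set by the outgroup: the derived state is whichever differs from the outgroup's state, so for nictitating membrane, prehensile tail, bioluminescent organ the derived state is 'no', and for the remaining characters it is 'yes'.
Only Taxon 1, Taxon 4, and Taxon 9 show the derived state 'yes' for dermal ossicles, supporting them as a clade.
Only Taxon 4 and Taxon 9 show the derived state 'no' for nictitating membrane, supporting them as a clade.
prehensile tail (derived state 'no') is unique to Taxon 3 (autapomorphy; uninformative for grouping).
Only Taxon 1, Taxon 3, Taxon 4, and Taxon 9 show the derived state 'yes' for retractile claws, supporting them as a clade.
bioluminescent organ (derived state 'no') is shared by all ingroup taxa — unites the whole ingroup.
Most parsimonious ingroup topology: (((Taxon 1,(Taxon 9,Taxon 4)),Taxon 3),Taxon 5).
The clade {Taxon 1, Taxon 4, Taxon 9} is supported by dermal ossicles: its derived state 'yes' occurs in exactly those taxa and in no other taxon (including the outgroup).

dermal ossicles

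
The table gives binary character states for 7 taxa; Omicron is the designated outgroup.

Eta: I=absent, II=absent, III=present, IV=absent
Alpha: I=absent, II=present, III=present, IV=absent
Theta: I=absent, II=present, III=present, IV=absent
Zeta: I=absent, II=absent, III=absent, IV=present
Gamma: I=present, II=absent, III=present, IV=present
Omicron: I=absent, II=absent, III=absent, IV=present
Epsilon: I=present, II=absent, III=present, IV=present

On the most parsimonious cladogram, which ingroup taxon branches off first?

Zeta

Character polarity is set by the outgroup: the derived state is whichever differs from the outgroup's state, so for IV the derived state is 'absent', and for the remaining characters it is 'present'.
I: derived state 'present' in Epsilon and Gamma only — synapomorphy for {Epsilon, Gamma}.
II (derived state 'present') is shared by Alpha and Theta — a synapomorphy uniting that clade.
III: derived state 'present' in Alpha, Epsilon, Eta, Gamma, and Theta only — synapomorphy for {Alpha, Epsilon, Eta, Gamma, Theta}.
Only Alpha, Eta, and Theta show the derived state 'absent' for IV, supporting them as a clade.
Most parsimonious ingroup topology: ((((Theta,Alpha),Eta),(Gamma,Epsilon)),Zeta).
Zeta is sister to the clade containing all other ingroup taxa, so it is the earliest-diverging (most basal) ingroup lineage.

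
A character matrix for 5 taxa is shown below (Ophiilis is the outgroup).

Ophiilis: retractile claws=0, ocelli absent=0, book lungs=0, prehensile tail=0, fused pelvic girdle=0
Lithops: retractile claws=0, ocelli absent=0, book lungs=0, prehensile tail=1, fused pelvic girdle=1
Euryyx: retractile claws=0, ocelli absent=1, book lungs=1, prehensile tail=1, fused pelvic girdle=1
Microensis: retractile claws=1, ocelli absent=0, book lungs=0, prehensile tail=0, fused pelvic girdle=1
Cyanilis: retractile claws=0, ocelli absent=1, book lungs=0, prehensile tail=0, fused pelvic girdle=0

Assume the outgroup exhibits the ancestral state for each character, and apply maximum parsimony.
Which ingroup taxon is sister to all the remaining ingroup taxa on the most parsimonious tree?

Cyanilis

The outgroup has state '0' for every character, so '1' is the derived state throughout.
retractile claws: derived state '1' in Microensis only — an autapomorphy, so it tells us nothing about relationships among taxa.
ocelli absent groups Cyanilis and Euryyx, which is incompatible with the clades supported by the remaining characters; treating it as convergent (homoplasy) costs fewer steps than any alternative tree.
book lungs (derived state '1') is unique to Euryyx (autapomorphy; uninformative for grouping).
prehensile tail (derived state '1') is shared by Euryyx and Lithops — a synapomorphy uniting that clade.
fused pelvic girdle (derived state '1') is shared by Euryyx, Lithops, and Microensis — a synapomorphy uniting that clade.
Most parsimonious ingroup topology: (((Lithops,Euryyx),Microensis),Cyanilis).
Cyanilis is sister to the clade containing all other ingroup taxa, so it is the earliest-diverging (most basal) ingroup lineage.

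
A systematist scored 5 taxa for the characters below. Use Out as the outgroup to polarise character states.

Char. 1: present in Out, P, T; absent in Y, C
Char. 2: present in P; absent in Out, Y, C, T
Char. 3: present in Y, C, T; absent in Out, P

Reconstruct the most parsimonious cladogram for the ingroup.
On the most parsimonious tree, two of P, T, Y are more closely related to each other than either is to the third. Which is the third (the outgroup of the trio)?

P

Character polarity is set by the outgroup: the derived state is whichever differs from the outgroup's state, so for Char. 1 the derived state is 'absent', and for the remaining characters it is 'present'.
Char. 1: derived state 'absent' in C and Y only — synapomorphy for {C, Y}.
Char. 2: derived state 'present' in P only — an autapomorphy, so it tells us nothing about relationships among taxa.
Char. 3: derived state 'present' in C, T, and Y only — synapomorphy for {C, T, Y}.
Most parsimonious ingroup topology: (((Y,C),T),P).
T and Y share a more recent common ancestor with each other than either does with P, so P is the least closely related of the three.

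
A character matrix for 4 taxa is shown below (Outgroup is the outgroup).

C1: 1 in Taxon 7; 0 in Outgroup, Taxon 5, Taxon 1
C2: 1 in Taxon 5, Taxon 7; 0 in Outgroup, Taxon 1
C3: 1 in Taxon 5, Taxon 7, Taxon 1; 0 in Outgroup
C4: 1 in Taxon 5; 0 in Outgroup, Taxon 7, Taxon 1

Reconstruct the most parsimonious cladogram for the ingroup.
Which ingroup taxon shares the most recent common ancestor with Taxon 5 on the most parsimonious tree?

The outgroup has state '0' for every character, so '1' is the derived state throughout.
C1: derived state '1' in Taxon 7 only — an autapomorphy, so it tells us nothing about relationships among taxa.
C2: derived state '1' in Taxon 5 and Taxon 7 only — synapomorphy for {Taxon 5, Taxon 7}.
All ingroup taxa share the derived state '1' for C3; it defines the ingroup but does not resolve relationships within it.
C4: derived state '1' in Taxon 5 only — an autapomorphy, so it tells us nothing about relationships among taxa.
Most parsimonious ingroup topology: ((Taxon 5,Taxon 7),Taxon 1).
Taxon 5 and Taxon 7 form a cherry on this tree, so they are sister taxa.

Taxon 7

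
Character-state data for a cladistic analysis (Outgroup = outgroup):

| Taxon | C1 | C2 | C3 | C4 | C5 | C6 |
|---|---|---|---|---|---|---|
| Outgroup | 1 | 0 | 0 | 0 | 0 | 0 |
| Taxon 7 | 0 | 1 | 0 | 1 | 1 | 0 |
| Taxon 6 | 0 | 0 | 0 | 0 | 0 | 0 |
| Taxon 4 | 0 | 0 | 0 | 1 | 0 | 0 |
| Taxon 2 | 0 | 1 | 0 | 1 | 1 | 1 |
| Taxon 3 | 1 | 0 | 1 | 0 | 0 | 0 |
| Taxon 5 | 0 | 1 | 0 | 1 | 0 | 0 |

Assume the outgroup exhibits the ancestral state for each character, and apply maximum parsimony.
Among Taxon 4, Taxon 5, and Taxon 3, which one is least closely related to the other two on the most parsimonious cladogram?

Character polarity is set by the outgroup: the derived state is whichever differs from the outgroup's state, so for C1 the derived state is '0', and for the remaining characters it is '1'.
Only Taxon 2, Taxon 4, Taxon 5, Taxon 6, and Taxon 7 show the derived state '0' for C1, supporting them as a clade.
C2: derived state '1' in Taxon 2, Taxon 5, and Taxon 7 only — synapomorphy for {Taxon 2, Taxon 5, Taxon 7}.
C3: derived state '1' in Taxon 3 only — an autapomorphy, so it tells us nothing about relationships among taxa.
C4: derived state '1' in Taxon 2, Taxon 4, Taxon 5, and Taxon 7 only — synapomorphy for {Taxon 2, Taxon 4, Taxon 5, Taxon 7}.
C5: derived state '1' in Taxon 2 and Taxon 7 only — synapomorphy for {Taxon 2, Taxon 7}.
C6: derived state '1' in Taxon 2 only — an autapomorphy, so it tells us nothing about relationships among taxa.
Most parsimonious ingroup topology: (((((Taxon 7,Taxon 2),Taxon 5),Taxon 4),Taxon 6),Taxon 3).
Taxon 5 and Taxon 4 share a more recent common ancestor with each other than either does with Taxon 3, so Taxon 3 is the least closely related of the three.

Taxon 3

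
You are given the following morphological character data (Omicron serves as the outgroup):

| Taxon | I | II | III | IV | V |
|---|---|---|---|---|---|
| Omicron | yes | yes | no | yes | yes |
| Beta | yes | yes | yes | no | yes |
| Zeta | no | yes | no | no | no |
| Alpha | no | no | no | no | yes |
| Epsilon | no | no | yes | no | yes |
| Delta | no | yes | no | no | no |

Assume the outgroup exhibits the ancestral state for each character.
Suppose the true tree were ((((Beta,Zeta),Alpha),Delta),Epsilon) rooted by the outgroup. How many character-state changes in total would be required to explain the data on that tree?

Map each character onto ((((Beta,Zeta),Alpha),Delta),Epsilon) (rooted by Omicron) and count the minimum state changes it requires (Fitch parsimony):
I: 2; II: 2; III: 2; IV: 1; V: 2.
Total tree length = 9.

9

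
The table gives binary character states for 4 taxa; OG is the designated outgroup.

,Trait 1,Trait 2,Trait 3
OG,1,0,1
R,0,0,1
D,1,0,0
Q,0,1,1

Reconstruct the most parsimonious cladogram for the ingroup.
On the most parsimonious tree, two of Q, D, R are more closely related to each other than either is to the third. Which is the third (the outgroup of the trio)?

Character polarity is set by the outgroup: the derived state is whichever differs from the outgroup's state, so for Trait 1, Trait 3 the derived state is '0', and for the remaining characters it is '1'.
Trait 1 (derived state '0') is shared by Q and R — a synapomorphy uniting that clade.
Trait 2 (derived state '1') is unique to Q (autapomorphy; uninformative for grouping).
Trait 3: derived state '0' in D only — an autapomorphy, so it tells us nothing about relationships among taxa.
Most parsimonious ingroup topology: ((R,Q),D).
Q and R share a more recent common ancestor with each other than either does with D, so D is the least closely related of the three.

D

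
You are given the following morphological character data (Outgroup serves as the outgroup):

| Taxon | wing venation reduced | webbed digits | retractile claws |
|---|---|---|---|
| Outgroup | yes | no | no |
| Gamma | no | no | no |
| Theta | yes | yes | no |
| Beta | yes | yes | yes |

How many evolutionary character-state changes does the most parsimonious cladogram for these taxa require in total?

Character polarity is set by the outgroup: the derived state is whichever differs from the outgroup's state, so for wing venation reduced the derived state is 'no', and for the remaining characters it is 'yes'.
wing venation reduced (derived state 'no') is unique to Gamma (autapomorphy; uninformative for grouping).
Only Beta and Theta show the derived state 'yes' for webbed digits, supporting them as a clade.
retractile claws: derived state 'yes' in Beta only — an autapomorphy, so it tells us nothing about relationships among taxa.
Most parsimonious ingroup topology: (Gamma,(Theta,Beta)).
Changes per character on this tree: wing venation reduced: 1; webbed digits: 1; retractile claws: 1.
Total = 3.

3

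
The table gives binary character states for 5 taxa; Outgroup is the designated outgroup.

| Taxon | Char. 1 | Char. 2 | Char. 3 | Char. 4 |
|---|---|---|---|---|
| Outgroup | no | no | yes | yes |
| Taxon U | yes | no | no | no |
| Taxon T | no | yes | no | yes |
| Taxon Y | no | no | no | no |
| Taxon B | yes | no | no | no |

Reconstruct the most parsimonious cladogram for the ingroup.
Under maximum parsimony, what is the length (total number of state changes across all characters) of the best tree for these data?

4

Character polarity is set by the outgroup: the derived state is whichever differs from the outgroup's state, so for Char. 3, Char. 4 the derived state is 'no', and for the remaining characters it is 'yes'.
Char. 1 (derived state 'yes') is shared by Taxon B and Taxon U — a synapomorphy uniting that clade.
Char. 2 (derived state 'yes') is unique to Taxon T (autapomorphy; uninformative for grouping).
All ingroup taxa share the derived state 'no' for Char. 3; it defines the ingroup but does not resolve relationships within it.
Char. 4: derived state 'no' in Taxon B, Taxon U, and Taxon Y only — synapomorphy for {Taxon B, Taxon U, Taxon Y}.
Most parsimonious ingroup topology: (((Taxon U,Taxon B),Taxon Y),Taxon T).
Changes per character on this tree: Char. 1: 1; Char. 2: 1; Char. 3: 1; Char. 4: 1.
Total = 4.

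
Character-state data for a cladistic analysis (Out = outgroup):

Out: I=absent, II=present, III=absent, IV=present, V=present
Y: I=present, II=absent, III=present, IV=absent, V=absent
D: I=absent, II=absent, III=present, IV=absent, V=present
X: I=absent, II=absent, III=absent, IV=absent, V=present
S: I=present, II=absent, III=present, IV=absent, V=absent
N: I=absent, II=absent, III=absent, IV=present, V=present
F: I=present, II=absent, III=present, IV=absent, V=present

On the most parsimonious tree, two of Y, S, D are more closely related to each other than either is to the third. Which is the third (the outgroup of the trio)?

D

Character polarity is set by the outgroup: the derived state is whichever differs from the outgroup's state, so for II, IV, V the derived state is 'absent', and for the remaining characters it is 'present'.
I: derived state 'present' in F, S, and Y only — synapomorphy for {F, S, Y}.
II (derived state 'absent') is shared by all ingroup taxa — unites the whole ingroup.
III: derived state 'present' in D, F, S, and Y only — synapomorphy for {D, F, S, Y}.
IV: derived state 'absent' in D, F, S, X, and Y only — synapomorphy for {D, F, S, X, Y}.
Only S and Y show the derived state 'absent' for V, supporting them as a clade.
Most parsimonious ingroup topology: (((((Y,S),F),D),X),N).
S and Y share a more recent common ancestor with each other than either does with D, so D is the least closely related of the three.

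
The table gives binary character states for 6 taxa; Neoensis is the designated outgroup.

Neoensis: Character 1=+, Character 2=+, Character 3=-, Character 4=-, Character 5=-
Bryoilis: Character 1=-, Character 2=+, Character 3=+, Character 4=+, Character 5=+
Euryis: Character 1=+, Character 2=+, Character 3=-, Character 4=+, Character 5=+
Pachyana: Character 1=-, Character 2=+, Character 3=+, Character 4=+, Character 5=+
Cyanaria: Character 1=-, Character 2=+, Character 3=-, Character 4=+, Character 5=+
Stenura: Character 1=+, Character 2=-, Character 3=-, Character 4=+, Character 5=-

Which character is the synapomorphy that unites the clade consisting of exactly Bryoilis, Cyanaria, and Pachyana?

Character polarity is set by the outgroup: the derived state is whichever differs from the outgroup's state, so for Character 1, Character 2 the derived state is '-', and for the remaining characters it is '+'.
Character 1 (derived state '-') is shared by Bryoilis, Cyanaria, and Pachyana — a synapomorphy uniting that clade.
Character 2 (derived state '-') is unique to Stenura (autapomorphy; uninformative for grouping).
Character 3 (derived state '+') is shared by Bryoilis and Pachyana — a synapomorphy uniting that clade.
Character 4 (derived state '+') is shared by all ingroup taxa — unites the whole ingroup.
Character 5: derived state '+' in Bryoilis, Cyanaria, Euryis, and Pachyana only — synapomorphy for {Bryoilis, Cyanaria, Euryis, Pachyana}.
Most parsimonious ingroup topology: ((((Bryoilis,Pachyana),Cyanaria),Euryis),Stenura).
The clade {Bryoilis, Cyanaria, Pachyana} is supported by Character 1: its derived state '-' occurs in exactly those taxa and in no other taxon (including the outgroup).

Character 1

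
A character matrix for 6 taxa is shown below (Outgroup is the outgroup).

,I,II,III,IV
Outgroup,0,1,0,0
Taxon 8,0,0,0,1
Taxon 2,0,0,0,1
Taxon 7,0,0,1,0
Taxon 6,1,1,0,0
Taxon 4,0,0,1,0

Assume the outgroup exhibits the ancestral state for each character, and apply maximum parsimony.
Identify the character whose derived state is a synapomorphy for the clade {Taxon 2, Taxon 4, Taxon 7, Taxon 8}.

Character polarity is set by the outgroup: the derived state is whichever differs from the outgroup's state, so for II the derived state is '0', and for the remaining characters it is '1'.
I: derived state '1' in Taxon 6 only — an autapomorphy, so it tells us nothing about relationships among taxa.
II (derived state '0') is shared by Taxon 2, Taxon 4, Taxon 7, and Taxon 8 — a synapomorphy uniting that clade.
Only Taxon 4 and Taxon 7 show the derived state '1' for III, supporting them as a clade.
IV: derived state '1' in Taxon 2 and Taxon 8 only — synapomorphy for {Taxon 2, Taxon 8}.
Most parsimonious ingroup topology: (((Taxon 8,Taxon 2),(Taxon 7,Taxon 4)),Taxon 6).
The clade {Taxon 2, Taxon 4, Taxon 7, Taxon 8} is supported by II: its derived state '0' occurs in exactly those taxa and in no other taxon (including the outgroup).

II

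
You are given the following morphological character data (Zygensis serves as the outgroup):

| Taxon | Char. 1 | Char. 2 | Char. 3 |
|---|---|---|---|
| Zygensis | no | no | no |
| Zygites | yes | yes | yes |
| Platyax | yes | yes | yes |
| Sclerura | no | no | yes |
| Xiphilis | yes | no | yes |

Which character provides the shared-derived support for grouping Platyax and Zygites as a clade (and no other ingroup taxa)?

The outgroup has state 'no' for every character, so 'yes' is the derived state throughout.
Char. 1 (derived state 'yes') is shared by Platyax, Xiphilis, and Zygites — a synapomorphy uniting that clade.
Char. 2 (derived state 'yes') is shared by Platyax and Zygites — a synapomorphy uniting that clade.
All ingroup taxa share the derived state 'yes' for Char. 3; it defines the ingroup but does not resolve relationships within it.
Most parsimonious ingroup topology: (((Zygites,Platyax),Xiphilis),Sclerura).
The clade {Platyax, Zygites} is supported by Char. 2: its derived state 'yes' occurs in exactly those taxa and in no other taxon (including the outgroup).

Char. 2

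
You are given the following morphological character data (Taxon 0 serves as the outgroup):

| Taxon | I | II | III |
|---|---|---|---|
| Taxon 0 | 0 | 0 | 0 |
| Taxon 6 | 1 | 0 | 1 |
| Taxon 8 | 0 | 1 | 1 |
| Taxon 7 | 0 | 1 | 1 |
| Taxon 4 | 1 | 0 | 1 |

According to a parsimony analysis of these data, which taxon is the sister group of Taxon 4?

The outgroup has state '0' for every character, so '1' is the derived state throughout.
Only Taxon 4 and Taxon 6 show the derived state '1' for I, supporting them as a clade.
Only Taxon 7 and Taxon 8 show the derived state '1' for II, supporting them as a clade.
All ingroup taxa share the derived state '1' for III; it defines the ingroup but does not resolve relationships within it.
Most parsimonious ingroup topology: ((Taxon 6,Taxon 4),(Taxon 8,Taxon 7)).
Taxon 4 and Taxon 6 form a cherry on this tree, so they are sister taxa.

Taxon 6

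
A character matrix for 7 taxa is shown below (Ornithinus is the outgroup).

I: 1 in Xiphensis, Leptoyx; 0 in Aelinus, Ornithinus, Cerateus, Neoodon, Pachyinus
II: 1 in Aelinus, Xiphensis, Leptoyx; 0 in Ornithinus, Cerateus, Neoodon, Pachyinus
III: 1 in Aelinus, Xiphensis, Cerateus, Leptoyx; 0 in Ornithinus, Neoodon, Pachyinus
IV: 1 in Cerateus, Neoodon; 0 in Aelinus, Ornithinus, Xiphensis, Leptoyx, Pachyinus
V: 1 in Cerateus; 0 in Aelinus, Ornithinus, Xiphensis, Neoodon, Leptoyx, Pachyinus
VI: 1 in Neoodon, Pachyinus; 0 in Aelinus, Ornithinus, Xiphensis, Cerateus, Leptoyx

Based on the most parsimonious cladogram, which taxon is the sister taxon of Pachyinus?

Neoodon

The outgroup has state '0' for every character, so '1' is the derived state throughout.
I: derived state '1' in Leptoyx and Xiphensis only — synapomorphy for {Leptoyx, Xiphensis}.
II (derived state '1') is shared by Aelinus, Leptoyx, and Xiphensis — a synapomorphy uniting that clade.
III (derived state '1') is shared by Aelinus, Cerateus, Leptoyx, and Xiphensis — a synapomorphy uniting that clade.
IV (state '1') occurs in Cerateus and Neoodon but conflicts with the nesting implied by the other characters — most parsimoniously interpreted as homoplasy.
V (derived state '1') is unique to Cerateus (autapomorphy; uninformative for grouping).
VI: derived state '1' in Neoodon and Pachyinus only — synapomorphy for {Neoodon, Pachyinus}.
Most parsimonious ingroup topology: ((Neoodon,Pachyinus),(((Xiphensis,Leptoyx),Aelinus),Cerateus)).
Pachyinus and Neoodon form a cherry on this tree, so they are sister taxa.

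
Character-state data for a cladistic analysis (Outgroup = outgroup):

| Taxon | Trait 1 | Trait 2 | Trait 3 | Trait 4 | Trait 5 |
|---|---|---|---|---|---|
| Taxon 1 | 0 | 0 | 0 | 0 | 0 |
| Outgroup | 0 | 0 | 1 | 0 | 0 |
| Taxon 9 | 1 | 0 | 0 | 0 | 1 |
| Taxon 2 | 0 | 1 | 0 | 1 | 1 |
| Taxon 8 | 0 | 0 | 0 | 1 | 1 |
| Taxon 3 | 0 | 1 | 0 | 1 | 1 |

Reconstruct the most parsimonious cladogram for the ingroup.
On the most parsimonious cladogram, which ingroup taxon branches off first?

Taxon 1

Character polarity is set by the outgroup: the derived state is whichever differs from the outgroup's state, so for Trait 3 the derived state is '0', and for the remaining characters it is '1'.
Trait 1: derived state '1' in Taxon 9 only — an autapomorphy, so it tells us nothing about relationships among taxa.
Trait 2 (derived state '1') is shared by Taxon 2 and Taxon 3 — a synapomorphy uniting that clade.
Trait 3 (derived state '0') is shared by all ingroup taxa — unites the whole ingroup.
Trait 4: derived state '1' in Taxon 2, Taxon 3, and Taxon 8 only — synapomorphy for {Taxon 2, Taxon 3, Taxon 8}.
Trait 5 (derived state '1') is shared by Taxon 2, Taxon 3, Taxon 8, and Taxon 9 — a synapomorphy uniting that clade.
Most parsimonious ingroup topology: (((Taxon 8,(Taxon 2,Taxon 3)),Taxon 9),Taxon 1).
Taxon 1 is sister to the clade containing all other ingroup taxa, so it is the earliest-diverging (most basal) ingroup lineage.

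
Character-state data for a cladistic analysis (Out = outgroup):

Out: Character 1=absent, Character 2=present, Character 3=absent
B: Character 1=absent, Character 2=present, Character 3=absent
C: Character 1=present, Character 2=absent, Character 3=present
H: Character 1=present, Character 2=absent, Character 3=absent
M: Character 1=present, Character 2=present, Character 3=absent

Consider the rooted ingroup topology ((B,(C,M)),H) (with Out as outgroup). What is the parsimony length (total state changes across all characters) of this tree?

Map each character onto ((B,(C,M)),H) (rooted by Out) and count the minimum state changes it requires (Fitch parsimony):
Character 1: 2; Character 2: 2; Character 3: 1.
Total tree length = 5.

5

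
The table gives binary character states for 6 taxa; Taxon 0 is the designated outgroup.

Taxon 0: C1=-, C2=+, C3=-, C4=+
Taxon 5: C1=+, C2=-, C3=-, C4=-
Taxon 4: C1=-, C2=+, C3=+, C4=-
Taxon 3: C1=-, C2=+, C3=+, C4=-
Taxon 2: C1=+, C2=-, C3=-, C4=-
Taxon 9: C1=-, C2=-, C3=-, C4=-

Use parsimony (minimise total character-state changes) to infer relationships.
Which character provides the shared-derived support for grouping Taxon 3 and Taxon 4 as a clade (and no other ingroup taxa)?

C3

Character polarity is set by the outgroup: the derived state is whichever differs from the outgroup's state, so for C2, C4 the derived state is '-', and for the remaining characters it is '+'.
Only Taxon 2 and Taxon 5 show the derived state '+' for C1, supporting them as a clade.
C2: derived state '-' in Taxon 2, Taxon 5, and Taxon 9 only — synapomorphy for {Taxon 2, Taxon 5, Taxon 9}.
C3 (derived state '+') is shared by Taxon 3 and Taxon 4 — a synapomorphy uniting that clade.
C4 (derived state '-') is shared by all ingroup taxa — unites the whole ingroup.
Most parsimonious ingroup topology: (((Taxon 5,Taxon 2),Taxon 9),(Taxon 4,Taxon 3)).
The clade {Taxon 3, Taxon 4} is supported by C3: its derived state '+' occurs in exactly those taxa and in no other taxon (including the outgroup).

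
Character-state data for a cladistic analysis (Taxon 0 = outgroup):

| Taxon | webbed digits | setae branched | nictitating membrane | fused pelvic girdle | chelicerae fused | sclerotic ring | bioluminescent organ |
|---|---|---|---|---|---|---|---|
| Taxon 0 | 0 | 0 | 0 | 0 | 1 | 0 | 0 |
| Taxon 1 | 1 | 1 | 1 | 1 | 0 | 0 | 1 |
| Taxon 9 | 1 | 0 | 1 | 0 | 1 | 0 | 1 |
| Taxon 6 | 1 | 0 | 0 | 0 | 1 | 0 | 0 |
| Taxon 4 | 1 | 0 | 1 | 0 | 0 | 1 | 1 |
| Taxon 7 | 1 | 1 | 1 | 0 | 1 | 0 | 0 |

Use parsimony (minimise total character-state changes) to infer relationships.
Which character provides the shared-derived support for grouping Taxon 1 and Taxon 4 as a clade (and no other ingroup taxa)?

Character polarity is set by the outgroup: the derived state is whichever differs from the outgroup's state, so for chelicerae fused the derived state is '0', and for the remaining characters it is '1'.
webbed digits (derived state '1') is shared by all ingroup taxa — unites the whole ingroup.
setae branched groups Taxon 1 and Taxon 7, which is incompatible with the clades supported by the remaining characters; treating it as convergent (homoplasy) costs fewer steps than any alternative tree.
nictitating membrane (derived state '1') is shared by Taxon 1, Taxon 4, Taxon 7, and Taxon 9 — a synapomorphy uniting that clade.
fused pelvic girdle (derived state '1') is unique to Taxon 1 (autapomorphy; uninformative for grouping).
Only Taxon 1 and Taxon 4 show the derived state '0' for chelicerae fused, supporting them as a clade.
sclerotic ring: derived state '1' in Taxon 4 only — an autapomorphy, so it tells us nothing about relationships among taxa.
Only Taxon 1, Taxon 4, and Taxon 9 show the derived state '1' for bioluminescent organ, supporting them as a clade.
Most parsimonious ingroup topology: ((((Taxon 1,Taxon 4),Taxon 9),Taxon 7),Taxon 6).
The clade {Taxon 1, Taxon 4} is supported by chelicerae fused: its derived state '0' occurs in exactly those taxa and in no other taxon (including the outgroup).

chelicerae fused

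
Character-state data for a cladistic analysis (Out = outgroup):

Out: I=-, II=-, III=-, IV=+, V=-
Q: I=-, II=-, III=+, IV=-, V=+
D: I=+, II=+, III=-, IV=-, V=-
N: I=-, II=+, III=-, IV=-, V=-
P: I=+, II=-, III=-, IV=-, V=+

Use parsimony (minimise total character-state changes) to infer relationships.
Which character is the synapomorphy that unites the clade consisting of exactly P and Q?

Character polarity is set by the outgroup: the derived state is whichever differs from the outgroup's state, so for IV the derived state is '-', and for the remaining characters it is '+'.
I (state '+') occurs in D and P but conflicts with the nesting implied by the other characters — most parsimoniously interpreted as homoplasy.
Only D and N show the derived state '+' for II, supporting them as a clade.
III: derived state '+' in Q only — an autapomorphy, so it tells us nothing about relationships among taxa.
IV (derived state '-') is shared by all ingroup taxa — unites the whole ingroup.
V (derived state '+') is shared by P and Q — a synapomorphy uniting that clade.
Most parsimonious ingroup topology: ((Q,P),(D,N)).
The clade {P, Q} is supported by V: its derived state '+' occurs in exactly those taxa and in no other taxon (including the outgroup).

V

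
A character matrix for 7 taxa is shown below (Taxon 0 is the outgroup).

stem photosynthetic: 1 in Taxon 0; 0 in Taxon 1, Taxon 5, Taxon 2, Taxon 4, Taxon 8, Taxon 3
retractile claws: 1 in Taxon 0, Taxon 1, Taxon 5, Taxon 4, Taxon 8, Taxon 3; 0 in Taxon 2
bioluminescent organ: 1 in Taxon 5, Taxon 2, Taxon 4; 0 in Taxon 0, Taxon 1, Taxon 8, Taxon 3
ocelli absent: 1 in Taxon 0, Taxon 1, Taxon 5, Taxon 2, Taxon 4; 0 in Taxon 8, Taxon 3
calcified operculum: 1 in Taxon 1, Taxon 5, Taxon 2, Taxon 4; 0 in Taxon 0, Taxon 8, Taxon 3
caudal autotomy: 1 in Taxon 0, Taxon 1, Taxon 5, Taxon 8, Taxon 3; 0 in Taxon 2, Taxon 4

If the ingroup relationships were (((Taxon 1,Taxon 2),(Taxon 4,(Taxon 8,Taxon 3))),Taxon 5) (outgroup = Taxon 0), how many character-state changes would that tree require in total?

Map each character onto (((Taxon 1,Taxon 2),(Taxon 4,(Taxon 8,Taxon 3))),Taxon 5) (rooted by Taxon 0) and count the minimum state changes it requires (Fitch parsimony):
stem photosynthetic: 1; retractile claws: 1; bioluminescent organ: 3; ocelli absent: 1; calcified operculum: 2; caudal autotomy: 2.
Total tree length = 10.

10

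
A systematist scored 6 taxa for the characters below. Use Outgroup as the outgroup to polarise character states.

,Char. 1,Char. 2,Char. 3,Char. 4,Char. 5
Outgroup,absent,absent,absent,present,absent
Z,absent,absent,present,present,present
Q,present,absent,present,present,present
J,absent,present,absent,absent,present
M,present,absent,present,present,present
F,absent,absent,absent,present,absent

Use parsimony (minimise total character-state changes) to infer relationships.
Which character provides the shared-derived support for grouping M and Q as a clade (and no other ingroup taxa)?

Character polarity is set by the outgroup: the derived state is whichever differs from the outgroup's state, so for Char. 4 the derived state is 'absent', and for the remaining characters it is 'present'.
Char. 1 (derived state 'present') is shared by M and Q — a synapomorphy uniting that clade.
Char. 2 (derived state 'present') is unique to J (autapomorphy; uninformative for grouping).
Char. 3 (derived state 'present') is shared by M, Q, and Z — a synapomorphy uniting that clade.
Char. 4 (derived state 'absent') is unique to J (autapomorphy; uninformative for grouping).
Char. 5: derived state 'present' in J, M, Q, and Z only — synapomorphy for {J, M, Q, Z}.
Most parsimonious ingroup topology: (((Z,(Q,M)),J),F).
The clade {M, Q} is supported by Char. 1: its derived state 'present' occurs in exactly those taxa and in no other taxon (including the outgroup).

Char. 1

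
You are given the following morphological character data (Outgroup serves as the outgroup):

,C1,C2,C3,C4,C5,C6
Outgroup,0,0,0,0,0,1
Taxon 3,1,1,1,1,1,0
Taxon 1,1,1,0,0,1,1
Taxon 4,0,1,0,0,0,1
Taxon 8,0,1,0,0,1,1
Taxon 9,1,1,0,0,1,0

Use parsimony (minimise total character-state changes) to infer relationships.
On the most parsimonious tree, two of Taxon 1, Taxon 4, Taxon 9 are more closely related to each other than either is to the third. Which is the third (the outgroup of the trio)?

Taxon 4

Character polarity is set by the outgroup: the derived state is whichever differs from the outgroup's state, so for C6 the derived state is '0', and for the remaining characters it is '1'.
C1: derived state '1' in Taxon 1, Taxon 3, and Taxon 9 only — synapomorphy for {Taxon 1, Taxon 3, Taxon 9}.
All ingroup taxa share the derived state '1' for C2; it defines the ingroup but does not resolve relationships within it.
C3 (derived state '1') is unique to Taxon 3 (autapomorphy; uninformative for grouping).
C4: derived state '1' in Taxon 3 only — an autapomorphy, so it tells us nothing about relationships among taxa.
C5: derived state '1' in Taxon 1, Taxon 3, Taxon 8, and Taxon 9 only — synapomorphy for {Taxon 1, Taxon 3, Taxon 8, Taxon 9}.
Only Taxon 3 and Taxon 9 show the derived state '0' for C6, supporting them as a clade.
Most parsimonious ingroup topology: ((((Taxon 3,Taxon 9),Taxon 1),Taxon 8),Taxon 4).
Taxon 1 and Taxon 9 share a more recent common ancestor with each other than either does with Taxon 4, so Taxon 4 is the least closely related of the three.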